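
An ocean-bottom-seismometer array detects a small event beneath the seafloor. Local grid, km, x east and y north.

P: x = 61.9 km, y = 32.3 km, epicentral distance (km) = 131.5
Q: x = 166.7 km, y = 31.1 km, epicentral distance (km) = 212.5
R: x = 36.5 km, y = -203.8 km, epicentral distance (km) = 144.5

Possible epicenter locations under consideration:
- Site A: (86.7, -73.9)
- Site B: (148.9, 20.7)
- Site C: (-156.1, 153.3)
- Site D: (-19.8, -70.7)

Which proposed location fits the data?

Site D

For each candidate, compare |candidate − station| to the reported distance:
Site A: residuals P 22.4, Q 80.5, R 5.2 → max 80.5 km
Site B: residuals P 43.7, Q 191.9, R 106.6 → max 191.9 km
Site C: residuals P 117.8, Q 132.7, R 261.2 → max 261.2 km
Site D: residuals P 0.0, Q 0.0, R 0.0 → max 0.0 km
Only Site D has all residuals ≈ 0.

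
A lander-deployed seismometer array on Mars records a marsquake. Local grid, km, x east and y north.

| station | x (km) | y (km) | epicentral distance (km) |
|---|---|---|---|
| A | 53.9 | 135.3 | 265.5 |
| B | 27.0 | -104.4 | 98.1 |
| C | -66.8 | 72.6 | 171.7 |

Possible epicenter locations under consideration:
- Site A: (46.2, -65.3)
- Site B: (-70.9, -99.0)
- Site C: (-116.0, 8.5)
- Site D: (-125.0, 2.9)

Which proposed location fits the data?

For each candidate, compare |candidate − station| to the reported distance:
Site A: residuals A 64.8, B 54.5, C 6.6 → max 64.8 km
Site B: residuals A 0.0, B 0.1, C 0.1 → max 0.1 km
Site C: residuals A 53.5, B 84.1, C 90.9 → max 90.9 km
Site D: residuals A 42.9, B 88.0, C 80.9 → max 88.0 km
Only Site B has all residuals ≈ 0.

Site B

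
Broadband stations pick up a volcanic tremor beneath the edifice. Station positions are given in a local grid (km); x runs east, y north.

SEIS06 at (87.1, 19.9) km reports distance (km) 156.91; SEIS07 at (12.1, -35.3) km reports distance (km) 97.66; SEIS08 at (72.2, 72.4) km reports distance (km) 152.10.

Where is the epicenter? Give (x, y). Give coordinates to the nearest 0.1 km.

Circle about each station: (x − 87.1)² + (y − 19.9)² = 156.91²; (x − 12.1)² + (y + 35.3)² = 97.66²; (x − 72.2)² + (y − 72.4)² = 152.10².
Subtracting the SEIS06 equation from the SEIS07 and SEIS08 equations removes the quadratic terms:
-150.0 x − 110.4 y = 8493.35
-29.8 x + 105.0 y = 3958.52
Solving the 2×2 system: x ≈ -69.8, y ≈ 17.9 km.

(-69.8, 17.9)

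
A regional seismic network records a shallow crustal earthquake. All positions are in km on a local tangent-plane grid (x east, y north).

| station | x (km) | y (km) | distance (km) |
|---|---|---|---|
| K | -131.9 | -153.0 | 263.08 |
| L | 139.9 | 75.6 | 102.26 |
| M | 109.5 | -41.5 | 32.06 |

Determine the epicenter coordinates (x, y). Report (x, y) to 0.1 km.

Circle about each station: (x + 131.9)² + (y + 153.0)² = 263.08²; (x − 139.9)² + (y − 75.6)² = 102.26²; (x − 109.5)² + (y + 41.5)² = 32.06².
Subtracting pairs of circle equations eliminates x²+y² and gives linear equations (the radical axes):
543.6 x + 457.2 y = 43234.74
482.8 x + 223.0 y = 41089.13
Solving the 2×2 system: x ≈ 91.9, y ≈ -14.7 km.

x ≈ 91.9 km, y ≈ -14.7 km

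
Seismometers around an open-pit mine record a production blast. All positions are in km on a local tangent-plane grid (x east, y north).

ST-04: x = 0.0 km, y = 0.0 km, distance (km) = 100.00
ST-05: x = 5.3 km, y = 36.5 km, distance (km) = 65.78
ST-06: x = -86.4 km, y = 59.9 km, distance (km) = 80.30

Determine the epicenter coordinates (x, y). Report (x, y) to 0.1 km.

Circle about each station: x² + y² = 100.00²; (x − 5.3)² + (y − 36.5)² = 65.78²; (x + 86.4)² + (y − 59.9)² = 80.30².
Subtracting the ST-04 equation from the ST-05 and ST-06 equations removes the quadratic terms:
10.6 x + 73.0 y = 7033.33
-172.8 x + 119.8 y = 14604.88
Solving the 2×2 system: x ≈ -16.1, y ≈ 98.7 km.

x ≈ -16.1 km, y ≈ 98.7 km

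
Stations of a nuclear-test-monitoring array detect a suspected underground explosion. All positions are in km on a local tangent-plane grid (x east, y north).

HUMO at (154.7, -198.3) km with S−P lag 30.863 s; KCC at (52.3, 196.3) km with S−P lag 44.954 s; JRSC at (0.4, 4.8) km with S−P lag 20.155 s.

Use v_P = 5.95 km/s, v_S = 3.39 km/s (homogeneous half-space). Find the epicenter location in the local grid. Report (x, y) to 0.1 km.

Distance from S−P lag: d = Δt · v_P v_S / (v_P − v_S) = Δt · (5.95·3.39)/(5.95−3.39) ≈ 7.8791·Δt.
So d_HUMO = 243.17, d_KCC = 354.20, d_JRSC = 158.80 km.
Circle about each station: (x − 154.7)² + (y + 198.3)² = 243.17²; (x − 52.3)² + (y − 196.3)² = 354.20²; (x − 0.4)² + (y − 4.8)² = 158.80².
Subtracting the HUMO equation from the KCC and JRSC equations removes the quadratic terms:
-204.8 x + 789.2 y = -88311.99
-308.6 x + 406.2 y = -29317.57
Solving the 2×2 system: x ≈ -79.4, y ≈ -132.5 km.

-79.4 km east, -132.5 km north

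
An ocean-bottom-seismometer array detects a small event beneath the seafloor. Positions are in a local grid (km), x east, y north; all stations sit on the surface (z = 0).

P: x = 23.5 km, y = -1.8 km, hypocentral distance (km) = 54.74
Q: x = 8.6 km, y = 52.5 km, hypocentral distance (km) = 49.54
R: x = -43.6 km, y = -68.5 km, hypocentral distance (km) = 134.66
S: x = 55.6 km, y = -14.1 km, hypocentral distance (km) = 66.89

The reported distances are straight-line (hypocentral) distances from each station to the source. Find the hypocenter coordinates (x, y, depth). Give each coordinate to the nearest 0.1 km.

(33.0, 35.0, 39.4)

Each station gives a sphere (x−x_i)² + (y−y_i)² + z² = d_i² (stations at z=0).
Subtracting the P sphere from Q and R: z² cancels, leaving linear equations in x and y:
-29.8 x + 108.6 y = 2816.98
-134.2 x − 133.4 y = -9099.13
Solving: x ≈ 33.013, y ≈ 34.998 km (keep extra digits for the depth step; rounded: 33.0, 35.0).
Then from the P sphere: z² = 54.74² − (x − 23.5)² − (y + 1.8)² with x = 33.013, y = 34.998, so z ≈ 39.394 ≈ 39.4 km.
Check against S (with the unrounded solution): distance 66.88 ≈ 66.89 km. ✓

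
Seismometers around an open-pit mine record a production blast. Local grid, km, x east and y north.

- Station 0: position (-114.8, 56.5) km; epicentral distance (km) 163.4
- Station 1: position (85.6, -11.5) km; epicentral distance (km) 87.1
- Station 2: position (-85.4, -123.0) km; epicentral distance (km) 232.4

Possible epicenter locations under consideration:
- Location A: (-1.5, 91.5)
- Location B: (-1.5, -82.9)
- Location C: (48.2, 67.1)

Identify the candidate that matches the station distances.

Location C

For each candidate, compare |candidate − station| to the reported distance:
Location A: residuals Station 0 44.8, Station 1 47.8, Station 2 2.1 → max 47.8 km
Location B: residuals Station 0 16.2, Station 1 25.5, Station 2 139.4 → max 139.4 km
Location C: residuals Station 0 0.1, Station 1 0.1, Station 2 0.0 → max 0.1 km
Only Location C has all residuals ≈ 0.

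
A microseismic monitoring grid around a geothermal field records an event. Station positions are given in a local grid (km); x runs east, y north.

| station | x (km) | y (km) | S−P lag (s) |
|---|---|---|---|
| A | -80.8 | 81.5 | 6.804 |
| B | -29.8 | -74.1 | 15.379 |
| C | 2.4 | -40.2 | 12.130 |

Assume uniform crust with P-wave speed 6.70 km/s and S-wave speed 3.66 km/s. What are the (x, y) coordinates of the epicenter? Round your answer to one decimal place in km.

-36.0 km east, 49.8 km north

Distance from S−P lag: d = Δt · v_P v_S / (v_P − v_S) = Δt · (6.70·3.66)/(6.70−3.66) ≈ 8.0664·Δt.
So d_A = 54.88, d_B = 124.05, d_C = 97.85 km.
Circle about each station: (x + 80.8)² + (y − 81.5)² = 54.88²; (x + 29.8)² + (y + 74.1)² = 124.05²; (x − 2.4)² + (y + 40.2)² = 97.85².
Subtracting the A equation from the B and C equations removes the quadratic terms:
102.0 x − 311.2 y = -19168.63
166.4 x − 243.4 y = -18111.90
Solving the 2×2 system: x ≈ -36.0, y ≈ 49.8 km.
Check against A (with the unrounded x, y): √((x + 80.8)²+(y − 81.5)²) = 54.88 ≈ 54.88 km. ✓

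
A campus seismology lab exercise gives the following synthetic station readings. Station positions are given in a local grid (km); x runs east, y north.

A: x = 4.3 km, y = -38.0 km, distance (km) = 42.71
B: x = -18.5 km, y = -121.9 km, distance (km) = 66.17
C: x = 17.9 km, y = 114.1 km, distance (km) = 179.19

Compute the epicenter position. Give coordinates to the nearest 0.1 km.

-33.7 km east, -57.5 km north

Circle about each station: (x − 4.3)² + (y + 38.0)² = 42.71²; (x + 18.5)² + (y + 121.9)² = 66.17²; (x − 17.9)² + (y − 114.1)² = 179.19².
Subtracting pairs of circle equations eliminates x²+y² and gives linear equations (the radical axes):
-45.6 x − 167.8 y = 11185.05
27.2 x + 304.2 y = -18408.18
Solving the 2×2 system: x ≈ -33.7, y ≈ -57.5 km.
Check against A (with the unrounded x, y): √((x − 4.3)²+(y + 38.0)²) = 42.71 ≈ 42.71 km. ✓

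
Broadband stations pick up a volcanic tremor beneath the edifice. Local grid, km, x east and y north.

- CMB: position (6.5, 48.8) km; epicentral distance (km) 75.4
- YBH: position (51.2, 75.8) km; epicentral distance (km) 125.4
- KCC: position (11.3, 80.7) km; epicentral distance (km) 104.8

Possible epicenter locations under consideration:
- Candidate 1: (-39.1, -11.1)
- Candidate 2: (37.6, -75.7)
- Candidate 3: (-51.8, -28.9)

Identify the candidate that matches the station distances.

For each candidate, compare |candidate − station| to the reported distance:
Candidate 1: residuals CMB 0.1, YBH 0.1, KCC 0.1 → max 0.1 km
Candidate 2: residuals CMB 52.9, YBH 26.7, KCC 53.8 → max 53.8 km
Candidate 3: residuals CMB 21.7, YBH 21.5, KCC 21.7 → max 21.7 km
Only Candidate 1 has all residuals ≈ 0.

Candidate 1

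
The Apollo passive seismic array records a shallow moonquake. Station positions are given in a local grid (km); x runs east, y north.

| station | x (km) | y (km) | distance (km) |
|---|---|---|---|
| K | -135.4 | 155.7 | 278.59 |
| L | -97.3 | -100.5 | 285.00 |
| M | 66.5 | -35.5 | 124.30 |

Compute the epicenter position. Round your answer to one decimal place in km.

Circle about each station: (x + 135.4)² + (y − 155.7)² = 278.59²; (x + 97.3)² + (y + 100.5)² = 285.00²; (x − 66.5)² + (y + 35.5)² = 124.30².
Subtracting pairs of circle equations eliminates x²+y² and gives linear equations (the radical axes):
76.2 x − 512.4 y = -26620.72
403.8 x − 382.4 y = 25268.75
Solving the 2×2 system: x ≈ 130.1, y ≈ 71.3 km.
Check against K (with the unrounded x, y): √((x + 135.4)²+(y − 155.7)²) = 278.59 ≈ 278.59 km. ✓

(130.1, 71.3)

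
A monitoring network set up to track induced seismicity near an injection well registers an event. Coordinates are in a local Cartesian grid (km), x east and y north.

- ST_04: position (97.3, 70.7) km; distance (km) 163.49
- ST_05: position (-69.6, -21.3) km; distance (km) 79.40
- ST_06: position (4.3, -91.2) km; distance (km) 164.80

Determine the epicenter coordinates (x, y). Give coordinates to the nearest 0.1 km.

-65.7 km east, 58.0 km north

Circle about each station: (x − 97.3)² + (y − 70.7)² = 163.49²; (x + 69.6)² + (y + 21.3)² = 79.40²; (x − 4.3)² + (y + 91.2)² = 164.80².
Subtracting the ST_04 equation from the ST_05 and ST_06 equations removes the quadratic terms:
-333.8 x − 184.0 y = 11256.69
-186.0 x − 323.8 y = -6559.91
Solving the 2×2 system: x ≈ -65.7, y ≈ 58.0 km.
Check against ST_04 (with the unrounded x, y): √((x − 97.3)²+(y − 70.7)²) = 163.49 ≈ 163.49 km. ✓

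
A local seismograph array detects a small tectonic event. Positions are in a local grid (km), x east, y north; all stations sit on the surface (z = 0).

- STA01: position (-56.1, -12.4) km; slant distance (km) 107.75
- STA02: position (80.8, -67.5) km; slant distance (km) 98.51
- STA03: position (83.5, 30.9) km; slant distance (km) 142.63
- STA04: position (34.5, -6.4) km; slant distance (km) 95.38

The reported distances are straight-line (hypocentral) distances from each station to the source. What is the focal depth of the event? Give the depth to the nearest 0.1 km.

Each station gives a sphere (x−x_i)² + (y−y_i)² + z² = d_i² (stations at z=0).
Subtracting the STA01 sphere from STA02 and STA03: z² cancels, leaving linear equations in x and y:
273.8 x − 110.2 y = 9689.76
279.2 x + 86.6 y = -4107.16
Solving: x ≈ 7.095, y ≈ -70.301 km (keep extra digits for the depth step; rounded: 7.1, -70.3).
Then from the STA01 sphere: z² = 107.75² − (x + 56.1)² − (y + 12.4)² with x = 7.095, y = -70.301, so z ≈ 65.299 ≈ 65.3 km.

depth ≈ 65.3 km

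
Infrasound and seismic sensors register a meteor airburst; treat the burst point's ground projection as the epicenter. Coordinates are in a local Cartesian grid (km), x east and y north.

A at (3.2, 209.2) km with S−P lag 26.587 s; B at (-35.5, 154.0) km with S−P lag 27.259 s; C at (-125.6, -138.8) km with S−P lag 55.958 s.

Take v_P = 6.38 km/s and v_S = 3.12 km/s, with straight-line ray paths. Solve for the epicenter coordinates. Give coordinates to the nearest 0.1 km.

(121.1, 97.6)

Distance from S−P lag: d = Δt · v_P v_S / (v_P − v_S) = Δt · (6.38·3.12)/(6.38−3.12) ≈ 6.1060·Δt.
So d_A = 162.34, d_B = 166.44, d_C = 341.68 km.
Circle about each station: (x − 3.2)² + (y − 209.2)² = 162.34²; (x + 35.5)² + (y − 154.0)² = 166.44²; (x + 125.6)² + (y + 138.8)² = 341.68².
Subtracting the A equation from the B and C equations removes the quadratic terms:
-77.4 x − 110.4 y = -20146.63
-257.6 x − 696.0 y = -99125.03
Solving the 2×2 system: x ≈ 121.1, y ≈ 97.6 km.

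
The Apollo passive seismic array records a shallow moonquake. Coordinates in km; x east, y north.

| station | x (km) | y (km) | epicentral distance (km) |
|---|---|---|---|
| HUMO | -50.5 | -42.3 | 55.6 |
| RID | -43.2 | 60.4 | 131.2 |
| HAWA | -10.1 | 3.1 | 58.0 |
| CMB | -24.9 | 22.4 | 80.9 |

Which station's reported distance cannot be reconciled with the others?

Solve using three stations at a time. Using HUMO, HAWA, CMB (subtract circle equations pairwise → linear system) gives (x, y) ≈ (4.0, -53.1).
Distances from that point to each station vs reported:
  HUMO: calculated 55.6 vs reported 55.6 → residual 0.0 km
  RID: calculated 123.0 vs reported 131.2 → residual 8.2 km
  HAWA: calculated 58.0 vs reported 58.0 → residual 0.0 km
  CMB: calculated 80.9 vs reported 80.9 → residual 0.0 km
HUMO, HAWA, CMB are mutually consistent (residuals ≈ 0); RID is off by 8.2 km.

RID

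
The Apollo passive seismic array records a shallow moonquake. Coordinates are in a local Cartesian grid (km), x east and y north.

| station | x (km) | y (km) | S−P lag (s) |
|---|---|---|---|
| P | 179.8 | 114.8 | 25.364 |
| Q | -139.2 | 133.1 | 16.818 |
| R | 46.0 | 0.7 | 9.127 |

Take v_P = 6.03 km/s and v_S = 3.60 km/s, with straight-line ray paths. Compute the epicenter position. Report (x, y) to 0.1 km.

-30.2 km east, 29.7 km north

Distance from S−P lag: d = Δt · v_P v_S / (v_P − v_S) = Δt · (6.03·3.60)/(6.03−3.60) ≈ 8.9333·Δt.
So d_P = 226.59, d_Q = 150.24, d_R = 81.53 km.
Circle about each station: (x − 179.8)² + (y − 114.8)² = 226.59²; (x + 139.2)² + (y − 133.1)² = 150.24²; (x − 46.0)² + (y − 0.7)² = 81.53².
Subtracting the P equation from the Q and R equations removes the quadratic terms:
-638.0 x + 36.6 y = 20356.14
-267.6 x − 228.2 y = 1305.30
Solving the 2×2 system: x ≈ -30.2, y ≈ 29.7 km.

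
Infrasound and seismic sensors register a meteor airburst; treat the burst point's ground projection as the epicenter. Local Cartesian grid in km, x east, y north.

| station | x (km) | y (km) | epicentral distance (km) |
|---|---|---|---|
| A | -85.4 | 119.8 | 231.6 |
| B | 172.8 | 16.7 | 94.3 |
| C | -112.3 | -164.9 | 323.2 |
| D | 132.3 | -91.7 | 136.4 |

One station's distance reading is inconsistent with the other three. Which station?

B

Solve using three stations at a time. Using A, C, D (subtract circle equations pairwise → linear system) gives (x, y) ≈ (133.7, 44.7).
Distances from that point to each station vs reported:
  A: calculated 231.6 vs reported 231.6 → residual 0.0 km
  B: calculated 48.1 vs reported 94.3 → residual 46.2 km
  C: calculated 323.2 vs reported 323.2 → residual 0.0 km
  D: calculated 136.4 vs reported 136.4 → residual 0.0 km
A, C, D are mutually consistent (residuals ≈ 0); B is off by 46.2 km.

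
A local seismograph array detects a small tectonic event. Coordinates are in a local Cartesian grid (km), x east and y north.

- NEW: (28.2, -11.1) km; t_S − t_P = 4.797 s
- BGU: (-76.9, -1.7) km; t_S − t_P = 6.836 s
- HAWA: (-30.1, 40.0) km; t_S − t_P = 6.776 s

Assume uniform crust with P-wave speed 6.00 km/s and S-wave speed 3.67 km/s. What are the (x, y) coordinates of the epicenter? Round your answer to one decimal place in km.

(-15.7, -22.4)

Distance from S−P lag: d = Δt · v_P v_S / (v_P − v_S) = Δt · (6.00·3.67)/(6.00−3.67) ≈ 9.4506·Δt.
So d_NEW = 45.33, d_BGU = 64.60, d_HAWA = 64.04 km.
Circle about each station: (x − 28.2)² + (y + 11.1)² = 45.33²; (x + 76.9)² + (y + 1.7)² = 64.60²; (x + 30.1)² + (y − 40.0)² = 64.04².
Subtracting the NEW equation from the BGU and HAWA equations removes the quadratic terms:
-210.2 x + 18.8 y = 2879.70
-116.6 x + 102.2 y = -458.75
Solving the 2×2 system: x ≈ -15.7, y ≈ -22.4 km.
Check against NEW (with the unrounded x, y): √((x − 28.2)²+(y + 11.1)²) = 45.34 ≈ 45.33 km. ✓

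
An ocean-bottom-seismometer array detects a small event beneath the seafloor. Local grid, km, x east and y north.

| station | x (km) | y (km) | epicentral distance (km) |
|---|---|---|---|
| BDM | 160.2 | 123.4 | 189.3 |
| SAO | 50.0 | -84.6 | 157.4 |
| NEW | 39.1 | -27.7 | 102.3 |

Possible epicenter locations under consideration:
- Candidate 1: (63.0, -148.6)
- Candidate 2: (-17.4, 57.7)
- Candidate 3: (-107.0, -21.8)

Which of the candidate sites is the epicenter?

For each candidate, compare |candidate − station| to the reported distance:
Candidate 1: residuals BDM 99.5, SAO 92.1, NEW 20.9 → max 99.5 km
Candidate 2: residuals BDM 0.1, SAO 0.1, NEW 0.1 → max 0.1 km
Candidate 3: residuals BDM 114.8, SAO 11.7, NEW 43.9 → max 114.8 km
Only Candidate 2 has all residuals ≈ 0.

Candidate 2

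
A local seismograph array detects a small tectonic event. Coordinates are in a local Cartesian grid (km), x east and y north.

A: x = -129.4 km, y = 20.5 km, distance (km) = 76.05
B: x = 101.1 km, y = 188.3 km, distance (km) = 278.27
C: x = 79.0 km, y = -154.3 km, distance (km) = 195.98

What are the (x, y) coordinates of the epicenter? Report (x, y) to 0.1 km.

Circle about each station: (x + 129.4)² + (y − 20.5)² = 76.05²; (x − 101.1)² + (y − 188.3)² = 278.27²; (x − 79.0)² + (y + 154.3)² = 195.98².
Subtracting the A equation from the B and C equations removes the quadratic terms:
461.0 x + 335.6 y = -43137.10
416.8 x − 349.6 y = -19739.68
Solving the 2×2 system: x ≈ -72.1, y ≈ -29.5 km.

(-72.1, -29.5)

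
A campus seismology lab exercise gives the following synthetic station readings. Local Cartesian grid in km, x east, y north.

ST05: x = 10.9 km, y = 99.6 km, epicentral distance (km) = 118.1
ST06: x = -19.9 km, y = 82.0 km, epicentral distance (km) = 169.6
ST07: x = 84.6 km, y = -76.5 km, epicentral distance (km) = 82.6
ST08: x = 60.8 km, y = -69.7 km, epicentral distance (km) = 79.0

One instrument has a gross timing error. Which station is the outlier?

ST06

Solve using three stations at a time. Using ST05, ST07, ST08 (subtract circle equations pairwise → linear system) gives (x, y) ≈ (83.1, 6.1).
Distances from that point to each station vs reported:
  ST05: calculated 118.1 vs reported 118.1 → residual 0.0 km
  ST06: calculated 127.9 vs reported 169.6 → residual 41.7 km
  ST07: calculated 82.6 vs reported 82.6 → residual 0.0 km
  ST08: calculated 79.0 vs reported 79.0 → residual 0.0 km
ST05, ST07, ST08 are mutually consistent (residuals ≈ 0); ST06 is off by 41.7 km.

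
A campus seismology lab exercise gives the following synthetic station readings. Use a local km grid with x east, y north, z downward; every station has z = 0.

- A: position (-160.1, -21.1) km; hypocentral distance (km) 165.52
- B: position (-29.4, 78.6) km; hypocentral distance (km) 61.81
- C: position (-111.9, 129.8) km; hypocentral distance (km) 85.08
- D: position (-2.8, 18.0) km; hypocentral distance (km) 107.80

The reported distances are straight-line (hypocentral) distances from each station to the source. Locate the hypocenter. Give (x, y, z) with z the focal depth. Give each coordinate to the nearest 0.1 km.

Each station gives a sphere (x−x_i)² + (y−y_i)² + z² = d_i² (stations at z=0).
Subtracting the A sphere from B and C: z² cancels, leaving linear equations in x and y:
261.4 x + 199.4 y = 4541.49
96.4 x + 301.8 y = 23450.69
Solving: x ≈ -55.397, y ≈ 95.397 km (keep extra digits for the depth step; rounded: -55.4, 95.4).
Then from the A sphere: z² = 165.52² − (x + 160.1)² − (y + 21.1)² with x = -55.397, y = 95.397, so z ≈ 53.503 ≈ 53.5 km.

x ≈ -55.4 km, y ≈ 95.4 km, depth ≈ 53.5 km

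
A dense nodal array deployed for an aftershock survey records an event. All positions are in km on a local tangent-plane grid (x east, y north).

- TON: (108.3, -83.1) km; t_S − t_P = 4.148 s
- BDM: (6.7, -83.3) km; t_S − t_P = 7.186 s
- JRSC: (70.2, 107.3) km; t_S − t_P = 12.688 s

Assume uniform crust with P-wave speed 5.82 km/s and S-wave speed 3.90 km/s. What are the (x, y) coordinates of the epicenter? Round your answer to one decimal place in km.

x ≈ 81.1 km, y ≈ -42.3 km

Distance from S−P lag: d = Δt · v_P v_S / (v_P − v_S) = Δt · (5.82·3.90)/(5.82−3.90) ≈ 11.8219·Δt.
So d_TON = 49.04, d_BDM = 84.95, d_JRSC = 150.00 km.
Circle about each station: (x − 108.3)² + (y + 83.1)² = 49.04²; (x − 6.7)² + (y + 83.3)² = 84.95²; (x − 70.2)² + (y − 107.3)² = 150.00².
Subtracting pairs of circle equations eliminates x²+y² and gives linear equations (the radical axes):
-203.2 x − 0.4 y = -16462.30
-76.2 x + 380.8 y = -22288.25
Solving the 2×2 system: x ≈ 81.1, y ≈ -42.3 km.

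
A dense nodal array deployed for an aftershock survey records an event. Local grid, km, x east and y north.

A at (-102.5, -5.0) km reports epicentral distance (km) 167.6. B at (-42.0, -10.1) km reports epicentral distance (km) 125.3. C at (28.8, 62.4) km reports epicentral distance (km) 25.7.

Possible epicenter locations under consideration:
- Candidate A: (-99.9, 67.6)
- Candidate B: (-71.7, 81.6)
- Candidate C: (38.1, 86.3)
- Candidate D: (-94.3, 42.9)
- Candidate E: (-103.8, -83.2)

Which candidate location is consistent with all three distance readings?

Candidate C

For each candidate, compare |candidate − station| to the reported distance:
Candidate A: residuals A 95.0, B 28.4, C 103.1 → max 103.1 km
Candidate B: residuals A 75.7, B 28.9, C 76.6 → max 76.6 km
Candidate C: residuals A 0.0, B 0.0, C 0.1 → max 0.1 km
Candidate D: residuals A 119.0, B 50.8, C 98.9 → max 119.0 km
Candidate E: residuals A 89.4, B 29.6, C 171.2 → max 171.2 km
Only Candidate C has all residuals ≈ 0.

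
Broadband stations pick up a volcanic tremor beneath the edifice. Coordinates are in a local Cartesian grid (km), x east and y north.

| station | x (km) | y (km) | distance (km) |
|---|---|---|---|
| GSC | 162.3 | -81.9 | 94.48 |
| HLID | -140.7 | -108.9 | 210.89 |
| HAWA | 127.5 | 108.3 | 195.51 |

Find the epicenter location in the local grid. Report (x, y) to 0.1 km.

x ≈ 67.9 km, y ≈ -77.9 km

Circle about each station: (x − 162.3)² + (y + 81.9)² = 94.48²; (x + 140.7)² + (y + 108.9)² = 210.89²; (x − 127.5)² + (y − 108.3)² = 195.51².
Subtracting pairs of circle equations eliminates x²+y² and gives linear equations (the radical axes):
-606.0 x − 54.0 y = -36941.32
-69.6 x + 380.4 y = -34361.45
Solving the 2×2 system: x ≈ 67.9, y ≈ -77.9 km.
Check against GSC (with the unrounded x, y): √((x − 162.3)²+(y + 81.9)²) = 94.48 ≈ 94.48 km. ✓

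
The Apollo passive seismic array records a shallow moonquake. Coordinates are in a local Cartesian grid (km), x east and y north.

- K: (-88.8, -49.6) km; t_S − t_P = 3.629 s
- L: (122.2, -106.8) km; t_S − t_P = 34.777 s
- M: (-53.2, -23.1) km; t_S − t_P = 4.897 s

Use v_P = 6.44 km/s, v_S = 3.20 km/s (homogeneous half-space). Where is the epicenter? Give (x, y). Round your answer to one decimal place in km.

Distance from S−P lag: d = Δt · v_P v_S / (v_P − v_S) = Δt · (6.44·3.20)/(6.44−3.20) ≈ 6.3605·Δt.
So d_K = 23.08, d_L = 221.20, d_M = 31.15 km.
Circle about each station: (x + 88.8)² + (y + 49.6)² = 23.08²; (x − 122.2)² + (y + 106.8)² = 221.20²; (x + 53.2)² + (y + 23.1)² = 31.15².
Subtracting pairs of circle equations eliminates x²+y² and gives linear equations (the radical axes):
422.0 x − 114.4 y = -32403.27
71.2 x + 53.0 y = -7419.39
Solving the 2×2 system: x ≈ -84.1, y ≈ -27.0 km.
Check against K (with the unrounded x, y): √((x + 88.8)²+(y + 49.6)²) = 23.08 ≈ 23.08 km. ✓

(-84.1, -27.0)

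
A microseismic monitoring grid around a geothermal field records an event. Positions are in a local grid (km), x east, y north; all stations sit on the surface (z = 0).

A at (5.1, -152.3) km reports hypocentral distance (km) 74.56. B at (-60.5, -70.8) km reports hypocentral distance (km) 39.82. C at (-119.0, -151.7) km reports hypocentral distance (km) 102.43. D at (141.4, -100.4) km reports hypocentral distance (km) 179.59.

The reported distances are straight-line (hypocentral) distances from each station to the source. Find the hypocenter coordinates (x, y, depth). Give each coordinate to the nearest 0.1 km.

Each station gives a sphere (x−x_i)² + (y−y_i)² + z² = d_i² (stations at z=0).
Subtracting the A sphere from B and C: z² cancels, leaving linear equations in x and y:
-131.2 x + 163.0 y = -10574.85
-248.2 x + 1.2 y = 9019.88
Solving: x ≈ -36.798, y ≈ -94.495 km (keep extra digits for the depth step; rounded: -36.8, -94.5).
Then from the A sphere: z² = 74.56² − (x − 5.1)² − (y + 152.3)² with x = -36.798, y = -94.495, so z ≈ 21.502 ≈ 21.5 km.
Check against D (with the unrounded solution): distance 179.59 ≈ 179.59 km. ✓

(-36.8, -94.5, 21.5)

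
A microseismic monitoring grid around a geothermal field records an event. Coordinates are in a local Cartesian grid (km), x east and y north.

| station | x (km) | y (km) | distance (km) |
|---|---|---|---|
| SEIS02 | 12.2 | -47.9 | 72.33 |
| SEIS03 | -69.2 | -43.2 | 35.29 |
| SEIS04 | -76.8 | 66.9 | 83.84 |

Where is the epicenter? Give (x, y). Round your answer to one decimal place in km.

-51.1 km east, -12.9 km north

Circle about each station: (x − 12.2)² + (y + 47.9)² = 72.33²; (x + 69.2)² + (y + 43.2)² = 35.29²; (x + 76.8)² + (y − 66.9)² = 83.84².
Subtracting pairs of circle equations eliminates x²+y² and gives linear equations (the radical axes):
-162.8 x + 9.4 y = 8197.87
-178.0 x + 229.6 y = 6133.08
Solving the 2×2 system: x ≈ -51.1, y ≈ -12.9 km.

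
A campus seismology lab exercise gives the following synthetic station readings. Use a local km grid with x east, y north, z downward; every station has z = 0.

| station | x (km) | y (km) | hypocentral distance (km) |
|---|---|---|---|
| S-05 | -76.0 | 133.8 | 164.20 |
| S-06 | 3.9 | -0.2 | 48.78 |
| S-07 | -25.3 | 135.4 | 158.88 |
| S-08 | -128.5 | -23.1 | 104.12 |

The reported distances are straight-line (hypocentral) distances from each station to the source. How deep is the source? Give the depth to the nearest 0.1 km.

Each station gives a sphere (x−x_i)² + (y−y_i)² + z² = d_i² (stations at z=0).
Subtracting the S-05 sphere from S-06 and S-07: z² cancels, leaving linear equations in x and y:
159.8 x − 268.0 y = 918.96
101.4 x + 3.2 y = -2986.40
Solving: x ≈ -28.802, y ≈ -20.602 km (keep extra digits for the depth step; rounded: -28.8, -20.6).
Then from the S-05 sphere: z² = 164.20² − (x + 76.0)² − (y − 133.8)² with x = -28.802, y = -20.602, so z ≈ 29.900 ≈ 29.9 km.
Check against S-08 (with the unrounded solution): distance 104.11 ≈ 104.12 km. ✓

depth ≈ 29.9 km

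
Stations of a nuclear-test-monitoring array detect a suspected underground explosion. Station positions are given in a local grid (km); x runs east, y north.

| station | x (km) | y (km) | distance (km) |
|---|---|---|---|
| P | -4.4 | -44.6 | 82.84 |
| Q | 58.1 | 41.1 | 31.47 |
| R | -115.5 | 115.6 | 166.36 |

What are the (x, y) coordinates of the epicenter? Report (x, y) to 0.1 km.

(28.1, 31.6)

Circle about each station: (x + 4.4)² + (y + 44.6)² = 82.84²; (x − 58.1)² + (y − 41.1)² = 31.47²; (x + 115.5)² + (y − 115.6)² = 166.36².
Subtracting the P equation from the Q and R equations removes the quadratic terms:
125.0 x + 171.4 y = 8928.40
-222.2 x + 320.4 y = 3881.91
Solving the 2×2 system: x ≈ 28.1, y ≈ 31.6 km.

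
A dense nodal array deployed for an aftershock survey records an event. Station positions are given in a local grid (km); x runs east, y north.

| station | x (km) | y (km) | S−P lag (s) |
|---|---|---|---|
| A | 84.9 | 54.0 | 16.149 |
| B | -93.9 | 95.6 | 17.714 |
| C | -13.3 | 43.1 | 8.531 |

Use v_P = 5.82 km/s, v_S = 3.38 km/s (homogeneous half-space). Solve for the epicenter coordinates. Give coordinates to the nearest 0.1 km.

-18.2 km east, -25.5 km north

Distance from S−P lag: d = Δt · v_P v_S / (v_P − v_S) = Δt · (5.82·3.38)/(5.82−3.38) ≈ 8.0621·Δt.
So d_A = 130.20, d_B = 142.81, d_C = 68.78 km.
Circle about each station: (x − 84.9)² + (y − 54.0)² = 130.20²; (x + 93.9)² + (y − 95.6)² = 142.81²; (x + 13.3)² + (y − 43.1)² = 68.78².
Subtracting the A equation from the B and C equations removes the quadratic terms:
-357.6 x + 83.2 y = 4389.90
-196.4 x − 21.8 y = 4131.84
Solving the 2×2 system: x ≈ -18.2, y ≈ -25.5 km.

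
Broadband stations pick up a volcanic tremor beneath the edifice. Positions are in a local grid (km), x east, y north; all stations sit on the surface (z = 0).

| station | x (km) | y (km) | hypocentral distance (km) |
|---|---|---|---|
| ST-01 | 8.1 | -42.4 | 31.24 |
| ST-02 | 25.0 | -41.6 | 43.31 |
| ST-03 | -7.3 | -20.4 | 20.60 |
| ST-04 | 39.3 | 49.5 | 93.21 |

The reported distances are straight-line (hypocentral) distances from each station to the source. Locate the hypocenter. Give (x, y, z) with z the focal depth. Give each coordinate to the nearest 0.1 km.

(-10.8, -26.7, 19.3)

Each station gives a sphere (x−x_i)² + (y−y_i)² + z² = d_i² (stations at z=0).
Subtracting the ST-01 sphere from ST-02 and ST-03: z² cancels, leaving linear equations in x and y:
33.8 x + 1.6 y = -407.63
-30.8 x + 44.0 y = -842.34
Solving: x ≈ -10.796, y ≈ -26.701 km (keep extra digits for the depth step; rounded: -10.8, -26.7).
Then from the ST-01 sphere: z² = 31.24² − (x − 8.1)² − (y + 42.4)² with x = -10.796, y = -26.701, so z ≈ 19.298 ≈ 19.3 km.
Check against ST-04 (with the unrounded solution): distance 93.21 ≈ 93.21 km. ✓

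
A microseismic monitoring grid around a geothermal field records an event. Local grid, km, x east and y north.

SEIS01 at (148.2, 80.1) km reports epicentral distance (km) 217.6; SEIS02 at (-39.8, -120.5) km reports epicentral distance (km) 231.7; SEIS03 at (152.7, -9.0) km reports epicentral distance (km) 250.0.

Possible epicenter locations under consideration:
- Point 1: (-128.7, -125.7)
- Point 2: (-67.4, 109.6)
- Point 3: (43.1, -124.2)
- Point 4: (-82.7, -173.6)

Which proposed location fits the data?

Point 2

For each candidate, compare |candidate − station| to the reported distance:
Point 1: residuals SEIS01 127.4, SEIS02 142.6, SEIS03 54.6 → max 142.6 km
Point 2: residuals SEIS01 0.0, SEIS02 0.0, SEIS03 0.0 → max 0.0 km
Point 3: residuals SEIS01 12.1, SEIS02 148.7, SEIS03 91.0 → max 148.7 km
Point 4: residuals SEIS01 125.4, SEIS02 163.4, SEIS03 37.2 → max 163.4 km
Only Point 2 has all residuals ≈ 0.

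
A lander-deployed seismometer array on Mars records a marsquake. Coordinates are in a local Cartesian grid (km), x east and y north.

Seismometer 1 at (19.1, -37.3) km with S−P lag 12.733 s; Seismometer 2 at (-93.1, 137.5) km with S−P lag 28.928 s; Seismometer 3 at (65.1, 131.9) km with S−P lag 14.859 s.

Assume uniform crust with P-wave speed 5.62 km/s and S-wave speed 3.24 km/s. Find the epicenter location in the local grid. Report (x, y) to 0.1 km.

Distance from S−P lag: d = Δt · v_P v_S / (v_P − v_S) = Δt · (5.62·3.24)/(5.62−3.24) ≈ 7.6508·Δt.
So d_Seismometer 1 = 97.42, d_Seismometer 2 = 221.32, d_Seismometer 3 = 113.68 km.
Circle about each station: (x − 19.1)² + (y + 37.3)² = 97.42²; (x + 93.1)² + (y − 137.5)² = 221.32²; (x − 65.1)² + (y − 131.9)² = 113.68².
Subtracting the Seismometer 1 equation from the Seismometer 2 and Seismometer 3 equations removes the quadratic terms:
-224.4 x + 349.6 y = -13674.13
92.0 x + 338.4 y = 16447.03
Solving the 2×2 system: x ≈ 96.0, y ≈ 22.5 km.

96.0 km east, 22.5 km north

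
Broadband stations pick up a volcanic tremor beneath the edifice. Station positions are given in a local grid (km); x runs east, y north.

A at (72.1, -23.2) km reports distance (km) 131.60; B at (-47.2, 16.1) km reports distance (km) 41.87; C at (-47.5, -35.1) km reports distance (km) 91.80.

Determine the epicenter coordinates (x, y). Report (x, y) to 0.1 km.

Circle about each station: (x − 72.1)² + (y + 23.2)² = 131.60²; (x + 47.2)² + (y − 16.1)² = 41.87²; (x + 47.5)² + (y + 35.1)² = 91.80².
Subtracting the A equation from the B and C equations removes the quadratic terms:
-238.6 x + 78.6 y = 12315.86
-239.2 x − 23.8 y = 6642.93
Solving the 2×2 system: x ≈ -33.3, y ≈ 55.6 km.

(-33.3, 55.6)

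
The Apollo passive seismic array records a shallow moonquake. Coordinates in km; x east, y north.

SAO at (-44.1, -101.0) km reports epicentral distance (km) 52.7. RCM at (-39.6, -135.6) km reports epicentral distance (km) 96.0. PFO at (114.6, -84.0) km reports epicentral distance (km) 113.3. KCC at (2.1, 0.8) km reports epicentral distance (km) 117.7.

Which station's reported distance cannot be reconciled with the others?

Solve using three stations at a time. Using SAO, PFO, KCC (subtract circle equations pairwise → linear system) gives (x, y) ≈ (6.2, -116.8).
Distances from that point to each station vs reported:
  SAO: calculated 52.7 vs reported 52.7 → residual 0.0 km
  RCM: calculated 49.5 vs reported 96.0 → residual 46.5 km
  PFO: calculated 113.3 vs reported 113.3 → residual 0.0 km
  KCC: calculated 117.7 vs reported 117.7 → residual 0.0 km
SAO, PFO, KCC are mutually consistent (residuals ≈ 0); RCM is off by 46.5 km.

RCM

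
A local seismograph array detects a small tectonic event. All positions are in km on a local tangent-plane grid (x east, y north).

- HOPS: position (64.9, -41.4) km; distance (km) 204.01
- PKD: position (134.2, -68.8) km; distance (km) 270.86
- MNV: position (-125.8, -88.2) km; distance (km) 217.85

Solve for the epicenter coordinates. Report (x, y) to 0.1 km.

x ≈ -60.4 km, y ≈ 119.6 km

Circle about each station: (x − 64.9)² + (y + 41.4)² = 204.01²; (x − 134.2)² + (y + 68.8)² = 270.86²; (x + 125.8)² + (y + 88.2)² = 217.85².
Subtracting pairs of circle equations eliminates x²+y² and gives linear equations (the radical axes):
138.6 x − 54.8 y = -14927.95
-381.4 x − 93.6 y = 11840.37
Solving the 2×2 system: x ≈ -60.4, y ≈ 119.6 km.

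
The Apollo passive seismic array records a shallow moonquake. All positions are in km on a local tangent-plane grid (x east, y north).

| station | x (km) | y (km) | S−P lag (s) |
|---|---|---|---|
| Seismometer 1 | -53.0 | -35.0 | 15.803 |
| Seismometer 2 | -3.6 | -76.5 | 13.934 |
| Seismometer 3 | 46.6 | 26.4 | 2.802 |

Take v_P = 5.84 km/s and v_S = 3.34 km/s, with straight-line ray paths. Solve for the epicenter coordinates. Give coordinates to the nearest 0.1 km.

Distance from S−P lag: d = Δt · v_P v_S / (v_P − v_S) = Δt · (5.84·3.34)/(5.84−3.34) ≈ 7.8022·Δt.
So d_Seismometer 1 = 123.30, d_Seismometer 2 = 108.72, d_Seismometer 3 = 21.86 km.
Circle about each station: (x + 53.0)² + (y + 35.0)² = 123.30²; (x + 3.6)² + (y + 76.5)² = 108.72²; (x − 46.6)² + (y − 26.4)² = 21.86².
Subtracting the Seismometer 1 equation from the Seismometer 2 and Seismometer 3 equations removes the quadratic terms:
98.8 x − 83.0 y = 5214.06
199.2 x + 122.8 y = 13559.55
Solving the 2×2 system: x ≈ 61.6, y ≈ 10.5 km.

(61.6, 10.5)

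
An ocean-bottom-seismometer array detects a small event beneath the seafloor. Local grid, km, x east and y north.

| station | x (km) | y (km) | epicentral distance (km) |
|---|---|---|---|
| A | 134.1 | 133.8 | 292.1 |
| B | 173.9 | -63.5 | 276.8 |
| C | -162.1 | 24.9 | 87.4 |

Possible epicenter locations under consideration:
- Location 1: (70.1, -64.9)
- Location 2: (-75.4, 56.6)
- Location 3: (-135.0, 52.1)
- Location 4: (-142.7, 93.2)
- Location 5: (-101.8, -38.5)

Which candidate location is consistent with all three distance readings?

For each candidate, compare |candidate − station| to the reported distance:
Location 1: residuals A 83.3, B 173.0, C 161.6 → max 173.0 km
Location 2: residuals A 68.8, B 0.1, C 4.9 → max 68.8 km
Location 3: residuals A 10.9, B 53.0, C 49.0 → max 53.0 km
Location 4: residuals A 12.3, B 76.5, C 16.4 → max 76.5 km
Location 5: residuals A 0.0, B 0.0, C 0.1 → max 0.1 km
Only Location 5 has all residuals ≈ 0.

Location 5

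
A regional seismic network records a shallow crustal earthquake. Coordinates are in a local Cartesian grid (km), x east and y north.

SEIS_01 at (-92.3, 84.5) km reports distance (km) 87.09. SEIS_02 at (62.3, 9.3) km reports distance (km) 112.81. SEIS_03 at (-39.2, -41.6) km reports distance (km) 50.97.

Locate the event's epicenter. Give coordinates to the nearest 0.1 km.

(-50.5, 8.1)

Circle about each station: (x + 92.3)² + (y − 84.5)² = 87.09²; (x − 62.3)² + (y − 9.3)² = 112.81²; (x + 39.2)² + (y + 41.6)² = 50.97².
Subtracting the SEIS_01 equation from the SEIS_02 and SEIS_03 equations removes the quadratic terms:
309.2 x − 150.4 y = -16833.19
106.2 x − 252.2 y = -7405.61
Solving the 2×2 system: x ≈ -50.5, y ≈ 8.1 km.
Check against SEIS_01 (with the unrounded x, y): √((x + 92.3)²+(y − 84.5)²) = 87.09 ≈ 87.09 km. ✓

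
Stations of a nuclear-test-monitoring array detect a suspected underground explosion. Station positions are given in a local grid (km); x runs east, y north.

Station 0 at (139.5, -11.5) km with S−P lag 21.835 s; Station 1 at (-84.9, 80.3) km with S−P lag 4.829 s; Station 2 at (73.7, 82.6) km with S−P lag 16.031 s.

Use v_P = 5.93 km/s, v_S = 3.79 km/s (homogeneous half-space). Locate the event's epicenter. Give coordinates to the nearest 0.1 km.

Distance from S−P lag: d = Δt · v_P v_S / (v_P − v_S) = Δt · (5.93·3.79)/(5.93−3.79) ≈ 10.5022·Δt.
So d_Station 0 = 229.32, d_Station 1 = 50.72, d_Station 2 = 168.36 km.
Circle about each station: (x − 139.5)² + (y + 11.5)² = 229.32²; (x + 84.9)² + (y − 80.3)² = 50.72²; (x − 73.7)² + (y − 82.6)² = 168.36².
Subtracting pairs of circle equations eliminates x²+y² and gives linear equations (the radical axes):
-448.8 x + 183.6 y = 44078.74
-131.6 x + 188.2 y = 16904.52
Solving the 2×2 system: x ≈ -86.1, y ≈ 29.6 km.
Check against Station 0 (with the unrounded x, y): √((x − 139.5)²+(y + 11.5)²) = 229.31 ≈ 229.32 km. ✓

-86.1 km east, 29.6 km north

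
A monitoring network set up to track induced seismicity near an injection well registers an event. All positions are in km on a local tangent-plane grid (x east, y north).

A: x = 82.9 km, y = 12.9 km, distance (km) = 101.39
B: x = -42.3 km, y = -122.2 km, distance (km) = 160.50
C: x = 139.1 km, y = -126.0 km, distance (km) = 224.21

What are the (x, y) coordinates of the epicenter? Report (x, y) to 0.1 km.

x ≈ -15.8 km, y ≈ 36.1 km

Circle about each station: (x − 82.9)² + (y − 12.9)² = 101.39²; (x + 42.3)² + (y + 122.2)² = 160.50²; (x − 139.1)² + (y + 126.0)² = 224.21².
Subtracting the A equation from the B and C equations removes the quadratic terms:
-250.4 x − 270.2 y = -5797.01
112.4 x − 277.8 y = -11804.20
Solving the 2×2 system: x ≈ -15.8, y ≈ 36.1 km.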